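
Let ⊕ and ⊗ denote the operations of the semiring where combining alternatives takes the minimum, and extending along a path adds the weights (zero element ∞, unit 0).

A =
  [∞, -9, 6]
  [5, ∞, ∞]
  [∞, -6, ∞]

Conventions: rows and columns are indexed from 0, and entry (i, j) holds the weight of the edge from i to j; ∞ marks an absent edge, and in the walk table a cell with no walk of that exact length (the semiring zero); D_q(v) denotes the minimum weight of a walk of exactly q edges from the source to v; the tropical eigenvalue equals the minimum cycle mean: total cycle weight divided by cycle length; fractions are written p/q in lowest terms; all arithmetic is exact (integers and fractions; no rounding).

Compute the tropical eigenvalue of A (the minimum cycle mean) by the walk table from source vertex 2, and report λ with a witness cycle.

q=0: [∞, ∞, 0]
q=1: [∞, -6, ∞]
q=2: [-1, ∞, ∞]
q=3: [∞, -10, 5]
Optimal cycle mean attained by: cycle 0->1->0, total (-9) + 5, length 2.
Answer: λ = -2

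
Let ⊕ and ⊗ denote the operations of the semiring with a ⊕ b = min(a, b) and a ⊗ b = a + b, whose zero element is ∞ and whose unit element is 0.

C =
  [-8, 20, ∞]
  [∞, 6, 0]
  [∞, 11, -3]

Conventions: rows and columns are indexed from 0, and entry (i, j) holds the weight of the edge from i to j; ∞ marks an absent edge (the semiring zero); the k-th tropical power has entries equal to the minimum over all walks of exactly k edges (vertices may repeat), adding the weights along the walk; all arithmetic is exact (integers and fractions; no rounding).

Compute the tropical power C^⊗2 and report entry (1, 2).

C^⊗2:
  [-16, 12, 20]
  [∞, 11, -3]
  [∞, 8, -6]
Key observation: the optimum is the walk 1->2->2, with weight 0 + (-3) = -3.
Optimal value attained by: walk 1->2->2.
Answer: (C^⊗2)[1][2] = -3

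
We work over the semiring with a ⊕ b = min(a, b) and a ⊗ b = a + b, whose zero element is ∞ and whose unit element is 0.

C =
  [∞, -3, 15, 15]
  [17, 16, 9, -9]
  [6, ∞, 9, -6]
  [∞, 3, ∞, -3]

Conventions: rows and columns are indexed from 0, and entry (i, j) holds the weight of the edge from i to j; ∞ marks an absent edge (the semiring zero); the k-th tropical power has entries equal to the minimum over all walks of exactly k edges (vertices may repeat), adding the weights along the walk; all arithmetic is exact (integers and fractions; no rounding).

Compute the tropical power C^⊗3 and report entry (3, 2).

C^⊗2:
  [14, 13, 6, -12]
  [15, -6, 18, -12]
  [15, -3, 18, -9]
  [20, 0, 12, -6]
C^⊗3:
  [12, -9, 15, -15]
  [11, -9, 3, -15]
  [14, -6, 6, -12]
  [17, -3, 9, -9]
Key observation: the optimum is the walk 3->3->1->2, with weight (-3) + 3 + 9 = 9.
Optimal value attained by: walk 3->3->1->2.
Answer: (C^⊗3)[3][2] = 9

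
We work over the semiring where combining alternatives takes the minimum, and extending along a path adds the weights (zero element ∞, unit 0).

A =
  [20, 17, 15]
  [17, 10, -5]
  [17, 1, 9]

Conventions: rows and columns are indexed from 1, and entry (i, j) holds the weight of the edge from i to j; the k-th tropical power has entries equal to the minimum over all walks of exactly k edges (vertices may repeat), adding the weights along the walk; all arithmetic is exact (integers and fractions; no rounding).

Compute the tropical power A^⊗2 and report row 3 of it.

A^⊗2:
  [32, 16, 12]
  [12, -4, 4]
  [18, 10, -4]
Answer: row 3 of A^⊗2 = [18, 10, -4]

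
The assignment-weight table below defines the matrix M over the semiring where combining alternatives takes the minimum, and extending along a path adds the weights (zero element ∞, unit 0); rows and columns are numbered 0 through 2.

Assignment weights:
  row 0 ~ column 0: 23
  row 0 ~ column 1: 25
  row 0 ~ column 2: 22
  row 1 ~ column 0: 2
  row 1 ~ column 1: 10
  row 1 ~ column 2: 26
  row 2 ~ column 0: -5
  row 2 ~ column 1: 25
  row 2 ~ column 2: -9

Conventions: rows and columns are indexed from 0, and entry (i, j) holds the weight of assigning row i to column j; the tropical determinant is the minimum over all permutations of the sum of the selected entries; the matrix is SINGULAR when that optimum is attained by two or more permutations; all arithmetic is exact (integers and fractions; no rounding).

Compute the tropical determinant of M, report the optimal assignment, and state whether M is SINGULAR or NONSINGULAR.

σ = (0, 1, 2): 23 + 10 + (-9) = 24
σ = (0, 2, 1): 23 + 26 + 25 = 74
σ = (1, 0, 2): 25 + 2 + (-9) = 18
σ = (1, 2, 0): 25 + 26 + (-5) = 46
σ = (2, 0, 1): 22 + 2 + 25 = 49
σ = (2, 1, 0): 22 + 10 + (-5) = 27
Optimal value attained by: σ = (1, 0, 2).
Answer: det⊕(M) = 18; verdict: NONSINGULAR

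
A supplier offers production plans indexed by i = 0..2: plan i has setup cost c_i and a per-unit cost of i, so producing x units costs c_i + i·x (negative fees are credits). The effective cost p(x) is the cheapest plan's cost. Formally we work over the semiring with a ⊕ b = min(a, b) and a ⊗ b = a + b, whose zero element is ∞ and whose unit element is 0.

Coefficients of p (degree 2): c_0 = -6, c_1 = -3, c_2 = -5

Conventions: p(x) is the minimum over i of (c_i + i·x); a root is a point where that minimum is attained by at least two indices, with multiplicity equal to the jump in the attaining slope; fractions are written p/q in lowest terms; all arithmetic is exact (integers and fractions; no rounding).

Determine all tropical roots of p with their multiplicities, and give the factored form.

hull edge (i=0, c=-6) to (i=2, c=-5): slope 1/2, span 2
Factored form: p(x) = -5 ⊗ (x ⊕ (-1/2)) ⊗ (x ⊕ (-1/2))
Answer: roots = -1/2 (mult 2)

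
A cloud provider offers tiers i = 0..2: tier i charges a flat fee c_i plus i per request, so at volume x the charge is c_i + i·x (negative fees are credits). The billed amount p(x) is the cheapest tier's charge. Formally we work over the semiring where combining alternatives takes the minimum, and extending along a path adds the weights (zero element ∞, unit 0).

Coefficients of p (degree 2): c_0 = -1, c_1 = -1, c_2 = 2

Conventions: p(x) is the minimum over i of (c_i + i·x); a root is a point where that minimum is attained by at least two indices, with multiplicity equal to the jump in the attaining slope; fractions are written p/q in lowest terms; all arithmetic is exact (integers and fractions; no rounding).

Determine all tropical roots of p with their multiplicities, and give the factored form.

hull edge (i=0, c=-1) to (i=1, c=-1): slope 0, span 1
hull edge (i=1, c=-1) to (i=2, c=2): slope 3, span 1
Factored form: p(x) = 2 ⊗ (x ⊕ (-3)) ⊗ (x ⊕ 0)
Answer: roots = -3 (mult 1), 0 (mult 1)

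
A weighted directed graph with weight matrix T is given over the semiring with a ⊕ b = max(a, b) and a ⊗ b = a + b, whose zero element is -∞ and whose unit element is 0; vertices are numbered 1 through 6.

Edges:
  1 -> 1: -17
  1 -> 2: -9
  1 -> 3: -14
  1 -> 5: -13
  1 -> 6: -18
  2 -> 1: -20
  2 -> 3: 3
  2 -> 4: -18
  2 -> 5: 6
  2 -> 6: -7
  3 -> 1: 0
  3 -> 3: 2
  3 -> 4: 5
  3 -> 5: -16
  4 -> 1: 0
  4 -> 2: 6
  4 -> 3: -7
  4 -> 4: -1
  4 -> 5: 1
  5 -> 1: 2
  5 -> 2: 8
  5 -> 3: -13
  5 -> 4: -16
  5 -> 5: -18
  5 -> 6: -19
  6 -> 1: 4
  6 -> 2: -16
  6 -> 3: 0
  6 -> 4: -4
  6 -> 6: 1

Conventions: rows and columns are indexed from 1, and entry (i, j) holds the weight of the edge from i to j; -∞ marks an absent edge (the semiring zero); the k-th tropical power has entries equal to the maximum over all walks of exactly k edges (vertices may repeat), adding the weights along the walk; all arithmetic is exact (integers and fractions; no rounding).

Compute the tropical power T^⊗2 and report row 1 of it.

T^⊗2:
  [-11, -5, -6, -9, -3, -16]
  [8, 14, 5, 8, -12, -6]
  [5, 11, 4, 7, 6, -18]
  [3, 9, 9, -2, 12, -1]
  [-12, -7, 11, -8, 14, 1]
  [5, 2, 2, 5, -3, 2]
Answer: row 1 of T^⊗2 = [-11, -5, -6, -9, -3, -16]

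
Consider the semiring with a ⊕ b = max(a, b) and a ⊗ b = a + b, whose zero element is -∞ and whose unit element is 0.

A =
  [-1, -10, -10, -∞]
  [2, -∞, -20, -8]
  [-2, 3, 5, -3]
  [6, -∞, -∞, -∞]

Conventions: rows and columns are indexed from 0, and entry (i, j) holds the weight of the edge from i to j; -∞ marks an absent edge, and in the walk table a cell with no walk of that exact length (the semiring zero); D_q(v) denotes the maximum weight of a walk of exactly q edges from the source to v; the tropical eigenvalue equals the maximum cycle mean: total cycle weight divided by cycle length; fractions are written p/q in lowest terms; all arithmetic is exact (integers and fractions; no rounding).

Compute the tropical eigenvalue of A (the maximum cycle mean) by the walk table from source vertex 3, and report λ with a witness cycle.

q=0: [-∞, -∞, -∞, 0]
q=1: [6, -∞, -∞, -∞]
q=2: [5, -4, -4, -∞]
q=3: [4, -1, 1, -7]
q=4: [3, 4, 6, -2]
Optimal cycle mean attained by: cycle 2->2, total 5, length 1.
Answer: λ = 5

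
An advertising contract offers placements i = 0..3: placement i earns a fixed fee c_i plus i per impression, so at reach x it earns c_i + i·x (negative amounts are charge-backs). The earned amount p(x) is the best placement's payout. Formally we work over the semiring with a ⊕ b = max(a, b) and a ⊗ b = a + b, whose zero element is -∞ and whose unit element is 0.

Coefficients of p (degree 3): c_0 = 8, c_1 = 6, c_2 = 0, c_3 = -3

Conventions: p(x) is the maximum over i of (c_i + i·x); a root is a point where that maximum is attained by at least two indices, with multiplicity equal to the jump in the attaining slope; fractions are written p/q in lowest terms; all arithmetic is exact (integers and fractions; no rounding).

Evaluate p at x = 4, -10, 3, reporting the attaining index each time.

p(4) = max(8+0·4=8, 6+1·4=10, 0+2·4=8, -3+3·4=9) = 10 (attained by i=1)
p(-10) = max(8+0·(-10)=8, 6+1·(-10)=-4, 0+2·(-10)=-20, -3+3·(-10)=-33) = 8 (attained by i=0)
p(3) = max(8+0·3=8, 6+1·3=9, 0+2·3=6, -3+3·3=6) = 9 (attained by i=1)
Answer: p(4) = 10; p(-10) = 8; p(3) = 9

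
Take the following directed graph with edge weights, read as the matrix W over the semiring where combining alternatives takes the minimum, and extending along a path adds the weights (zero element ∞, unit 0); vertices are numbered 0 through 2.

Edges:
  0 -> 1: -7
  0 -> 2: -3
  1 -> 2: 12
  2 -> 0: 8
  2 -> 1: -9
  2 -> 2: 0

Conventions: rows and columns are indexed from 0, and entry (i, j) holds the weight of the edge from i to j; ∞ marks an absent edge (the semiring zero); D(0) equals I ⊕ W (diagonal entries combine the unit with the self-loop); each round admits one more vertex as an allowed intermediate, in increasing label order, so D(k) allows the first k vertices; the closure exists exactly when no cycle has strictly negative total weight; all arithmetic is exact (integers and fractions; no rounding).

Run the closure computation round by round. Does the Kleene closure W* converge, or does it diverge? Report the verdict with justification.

D(0):
  [0, -7, -3]
  [∞, 0, 12]
  [8, -9, 0]
D(1):
  [0, -7, -3]
  [∞, 0, 12]
  [8, -9, 0]
D(2):
  [0, -7, -3]
  [∞, 0, 12]
  [8, -9, 0]
D(3):
  [0, -12, -3]
  [20, 0, 12]
  [8, -9, 0]
Key observation: every diagonal entry stays at the unit through all rounds, so no improving cycle exists.
Answer: CONVERGES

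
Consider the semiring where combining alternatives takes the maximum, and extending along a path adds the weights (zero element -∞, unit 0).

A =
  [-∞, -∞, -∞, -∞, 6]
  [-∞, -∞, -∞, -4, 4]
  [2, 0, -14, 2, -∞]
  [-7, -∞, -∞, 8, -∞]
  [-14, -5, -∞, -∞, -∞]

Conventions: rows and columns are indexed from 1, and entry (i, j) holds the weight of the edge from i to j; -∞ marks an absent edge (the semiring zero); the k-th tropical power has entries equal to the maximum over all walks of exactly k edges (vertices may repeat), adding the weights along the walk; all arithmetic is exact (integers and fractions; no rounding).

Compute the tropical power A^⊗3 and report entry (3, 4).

A^⊗2:
  [-8, 1, -∞, -∞, -∞]
  [-10, -1, -∞, 4, -∞]
  [-5, -14, -28, 10, 8]
  [1, -∞, -∞, 16, -1]
  [-∞, -∞, -∞, -9, -1]
A^⊗3:
  [-∞, -∞, -∞, -3, 5]
  [-3, -∞, -∞, 12, 3]
  [3, 3, -42, 18, 1]
  [9, -6, -∞, 24, 7]
  [-15, -6, -∞, -1, -∞]
Key observation: the optimum is the walk 3->4->4->4, with weight 2 + 8 + 8 = 18.
Optimal value attained by: walk 3->4->4->4.
Answer: (A^⊗3)[3][4] = 18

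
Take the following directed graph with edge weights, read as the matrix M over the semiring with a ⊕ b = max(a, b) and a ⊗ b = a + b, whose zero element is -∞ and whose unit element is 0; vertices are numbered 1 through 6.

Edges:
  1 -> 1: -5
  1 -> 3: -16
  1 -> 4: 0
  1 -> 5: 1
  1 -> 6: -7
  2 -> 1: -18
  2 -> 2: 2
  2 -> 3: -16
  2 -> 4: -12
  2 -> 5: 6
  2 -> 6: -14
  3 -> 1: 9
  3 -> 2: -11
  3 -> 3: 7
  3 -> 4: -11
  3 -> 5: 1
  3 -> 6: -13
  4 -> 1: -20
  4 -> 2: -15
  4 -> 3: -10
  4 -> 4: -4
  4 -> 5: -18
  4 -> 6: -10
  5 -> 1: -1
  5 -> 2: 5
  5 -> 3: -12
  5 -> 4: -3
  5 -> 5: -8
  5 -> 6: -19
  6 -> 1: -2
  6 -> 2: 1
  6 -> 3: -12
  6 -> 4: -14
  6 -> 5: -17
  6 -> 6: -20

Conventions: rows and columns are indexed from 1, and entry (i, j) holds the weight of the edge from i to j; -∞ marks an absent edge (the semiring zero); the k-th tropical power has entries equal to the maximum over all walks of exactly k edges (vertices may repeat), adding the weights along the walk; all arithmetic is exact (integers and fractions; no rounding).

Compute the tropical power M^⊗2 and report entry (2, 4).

M^⊗2:
  [0, 6, -9, -2, -4, -10]
  [5, 11, -6, 3, 8, -12]
  [16, 6, 14, 9, 10, 2]
  [-1, -9, -3, -8, -9, -14]
  [-3, 7, -5, -1, 11, -8]
  [-3, 3, -5, -2, 7, -9]
Key observation: the optimum is the walk 2->5->4, with weight 6 + (-3) = 3.
Optimal value attained by: walk 2->5->4.
Answer: (M^⊗2)[2][4] = 3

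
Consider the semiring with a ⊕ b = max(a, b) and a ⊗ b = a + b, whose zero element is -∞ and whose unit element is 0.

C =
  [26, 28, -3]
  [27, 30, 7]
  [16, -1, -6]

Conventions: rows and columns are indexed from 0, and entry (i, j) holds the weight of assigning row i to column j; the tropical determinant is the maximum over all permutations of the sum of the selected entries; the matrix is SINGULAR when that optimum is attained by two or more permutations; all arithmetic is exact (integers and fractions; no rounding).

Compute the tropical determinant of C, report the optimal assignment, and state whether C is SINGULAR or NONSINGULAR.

σ = (0, 1, 2): 26 + 30 + (-6) = 50
σ = (0, 2, 1): 26 + 7 + (-1) = 32
σ = (1, 0, 2): 28 + 27 + (-6) = 49
σ = (1, 2, 0): 28 + 7 + 16 = 51
σ = (2, 0, 1): (-3) + 27 + (-1) = 23
σ = (2, 1, 0): (-3) + 30 + 16 = 43
Optimal value attained by: σ = (1, 2, 0).
Answer: det⊕(C) = 51; verdict: NONSINGULAR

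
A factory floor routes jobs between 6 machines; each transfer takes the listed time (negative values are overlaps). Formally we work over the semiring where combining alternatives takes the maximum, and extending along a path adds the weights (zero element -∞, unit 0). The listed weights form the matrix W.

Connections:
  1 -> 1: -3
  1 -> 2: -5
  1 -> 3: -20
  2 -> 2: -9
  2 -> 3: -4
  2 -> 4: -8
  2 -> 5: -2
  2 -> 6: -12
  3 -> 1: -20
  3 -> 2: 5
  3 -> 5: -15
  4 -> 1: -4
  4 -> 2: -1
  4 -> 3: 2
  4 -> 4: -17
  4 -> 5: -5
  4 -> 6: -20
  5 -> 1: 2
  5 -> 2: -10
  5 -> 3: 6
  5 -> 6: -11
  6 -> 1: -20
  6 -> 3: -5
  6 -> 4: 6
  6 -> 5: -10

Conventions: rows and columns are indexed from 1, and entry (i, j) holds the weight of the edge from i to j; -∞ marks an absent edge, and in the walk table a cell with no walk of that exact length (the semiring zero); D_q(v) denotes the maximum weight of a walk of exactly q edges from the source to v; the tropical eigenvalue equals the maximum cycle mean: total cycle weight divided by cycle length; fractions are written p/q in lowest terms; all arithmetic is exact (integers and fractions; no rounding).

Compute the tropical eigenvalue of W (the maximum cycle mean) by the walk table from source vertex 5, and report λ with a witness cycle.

q=0: [-∞, -∞, -∞, -∞, 0, -∞]
q=1: [2, -10, 6, -∞, -∞, -11]
q=2: [-1, 11, -14, -5, -9, -22]
q=3: [-4, 2, 7, 3, 9, -1]
q=4: [11, 12, 15, 5, 0, -2]
q=5: [8, 20, 8, 4, 10, 0]
q=6: [12, 13, 16, 12, 18, 8]
Optimal cycle mean attained by: cycle 2->5->3->2, total (-2) + 6 + 5, length 3.
Answer: λ = 3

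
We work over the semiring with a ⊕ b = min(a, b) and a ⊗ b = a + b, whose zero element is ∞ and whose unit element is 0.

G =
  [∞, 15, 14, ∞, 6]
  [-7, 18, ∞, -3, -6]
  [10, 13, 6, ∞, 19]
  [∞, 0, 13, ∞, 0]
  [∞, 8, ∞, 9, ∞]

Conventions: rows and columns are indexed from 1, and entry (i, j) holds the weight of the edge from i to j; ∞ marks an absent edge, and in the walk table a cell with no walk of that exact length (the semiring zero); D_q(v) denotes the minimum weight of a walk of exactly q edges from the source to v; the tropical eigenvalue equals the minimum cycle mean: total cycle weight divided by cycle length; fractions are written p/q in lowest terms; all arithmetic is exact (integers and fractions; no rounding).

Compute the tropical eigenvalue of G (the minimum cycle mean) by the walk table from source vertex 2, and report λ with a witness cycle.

q=0: [∞, 0, ∞, ∞, ∞]
q=1: [-7, 18, ∞, -3, -6]
q=2: [11, -3, 7, 3, -3]
q=3: [-10, 3, 13, -6, -9]
q=4: [-4, -6, 4, 0, -6]
q=5: [-13, 0, 10, -9, -12]
Optimal cycle mean attained by: cycle 2->4->2, total (-3) + 0, length 2.
Answer: λ = -3/2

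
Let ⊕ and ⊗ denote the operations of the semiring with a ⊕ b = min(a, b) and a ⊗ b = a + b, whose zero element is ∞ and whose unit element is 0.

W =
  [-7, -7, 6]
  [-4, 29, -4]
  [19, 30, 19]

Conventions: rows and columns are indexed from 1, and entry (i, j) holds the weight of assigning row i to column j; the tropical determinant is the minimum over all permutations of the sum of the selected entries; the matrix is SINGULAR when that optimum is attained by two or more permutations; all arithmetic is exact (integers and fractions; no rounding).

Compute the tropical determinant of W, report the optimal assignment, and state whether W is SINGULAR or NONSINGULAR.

σ = (1, 2, 3): (-7) + 29 + 19 = 41
σ = (1, 3, 2): (-7) + (-4) + 30 = 19
σ = (2, 1, 3): (-7) + (-4) + 19 = 8
σ = (2, 3, 1): (-7) + (-4) + 19 = 8
σ = (3, 1, 2): 6 + (-4) + 30 = 32
σ = (3, 2, 1): 6 + 29 + 19 = 54
Optimal value attained by: σ = (2, 1, 3).
Answer: det⊕(W) = 8; verdict: SINGULAR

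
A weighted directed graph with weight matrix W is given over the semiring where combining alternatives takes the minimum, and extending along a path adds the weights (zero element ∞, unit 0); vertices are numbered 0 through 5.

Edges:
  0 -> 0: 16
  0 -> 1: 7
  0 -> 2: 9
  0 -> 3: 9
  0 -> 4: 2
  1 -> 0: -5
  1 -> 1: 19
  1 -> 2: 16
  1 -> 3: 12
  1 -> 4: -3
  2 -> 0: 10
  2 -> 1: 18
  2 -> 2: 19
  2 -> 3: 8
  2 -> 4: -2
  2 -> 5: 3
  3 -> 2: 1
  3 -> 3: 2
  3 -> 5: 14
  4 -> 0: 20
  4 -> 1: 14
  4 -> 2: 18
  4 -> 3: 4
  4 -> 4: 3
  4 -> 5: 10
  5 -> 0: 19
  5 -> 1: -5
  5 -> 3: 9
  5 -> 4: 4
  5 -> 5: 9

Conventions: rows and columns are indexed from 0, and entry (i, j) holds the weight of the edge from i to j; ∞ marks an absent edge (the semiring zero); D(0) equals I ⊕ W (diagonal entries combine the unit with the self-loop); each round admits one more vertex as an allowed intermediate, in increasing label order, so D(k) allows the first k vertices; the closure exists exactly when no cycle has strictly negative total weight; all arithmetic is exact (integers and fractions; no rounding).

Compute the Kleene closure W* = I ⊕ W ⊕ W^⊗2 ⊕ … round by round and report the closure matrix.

D(0):
  [0, 7, 9, 9, 2, ∞]
  [-5, 0, 16, 12, -3, ∞]
  [10, 18, 0, 8, -2, 3]
  [∞, ∞, 1, 0, ∞, 14]
  [20, 14, 18, 4, 0, 10]
  [19, -5, ∞, 9, 4, 0]
D(1):
  [0, 7, 9, 9, 2, ∞]
  [-5, 0, 4, 4, -3, ∞]
  [10, 17, 0, 8, -2, 3]
  [∞, ∞, 1, 0, ∞, 14]
  [20, 14, 18, 4, 0, 10]
  [19, -5, 28, 9, 4, 0]
D(2):
  [0, 7, 9, 9, 2, ∞]
  [-5, 0, 4, 4, -3, ∞]
  [10, 17, 0, 8, -2, 3]
  [∞, ∞, 1, 0, ∞, 14]
  [9, 14, 18, 4, 0, 10]
  [-10, -5, -1, -1, -8, 0]
D(3):
  [0, 7, 9, 9, 2, 12]
  [-5, 0, 4, 4, -3, 7]
  [10, 17, 0, 8, -2, 3]
  [11, 18, 1, 0, -1, 4]
  [9, 14, 18, 4, 0, 10]
  [-10, -5, -1, -1, -8, 0]
D(4):
  [0, 7, 9, 9, 2, 12]
  [-5, 0, 4, 4, -3, 7]
  [10, 17, 0, 8, -2, 3]
  [11, 18, 1, 0, -1, 4]
  [9, 14, 5, 4, 0, 8]
  [-10, -5, -1, -1, -8, 0]
D(5):
  [0, 7, 7, 6, 2, 10]
  [-5, 0, 2, 1, -3, 5]
  [7, 12, 0, 2, -2, 3]
  [8, 13, 1, 0, -1, 4]
  [9, 14, 5, 4, 0, 8]
  [-10, -5, -3, -4, -8, 0]
D(6):
  [0, 5, 7, 6, 2, 10]
  [-5, 0, 2, 1, -3, 5]
  [-7, -2, 0, -1, -5, 3]
  [-6, -1, 1, 0, -4, 4]
  [-2, 3, 5, 4, 0, 8]
  [-10, -5, -3, -4, -8, 0]
Answer: W* = [[0, 5, 7, 6, 2, 10], [-5, 0, 2, 1, -3, 5], [-7, -2, 0, -1, -5, 3], [-6, -1, 1, 0, -4, 4], [-2, 3, 5, 4, 0, 8], [-10, -5, -3, -4, -8, 0]]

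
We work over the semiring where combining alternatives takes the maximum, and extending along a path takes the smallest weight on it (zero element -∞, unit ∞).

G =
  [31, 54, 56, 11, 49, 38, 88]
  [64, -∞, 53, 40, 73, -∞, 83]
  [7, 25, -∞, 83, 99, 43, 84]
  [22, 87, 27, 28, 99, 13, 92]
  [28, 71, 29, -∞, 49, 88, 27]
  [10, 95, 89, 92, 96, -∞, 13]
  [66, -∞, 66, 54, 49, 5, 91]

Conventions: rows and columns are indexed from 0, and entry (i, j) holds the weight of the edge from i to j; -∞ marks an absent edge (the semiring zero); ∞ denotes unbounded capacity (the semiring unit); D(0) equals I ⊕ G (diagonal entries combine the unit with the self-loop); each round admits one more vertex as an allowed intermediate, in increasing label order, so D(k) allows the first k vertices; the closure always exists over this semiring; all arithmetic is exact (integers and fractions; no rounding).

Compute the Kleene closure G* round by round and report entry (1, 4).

D(0):
  [∞, 54, 56, 11, 49, 38, 88]
  [64, ∞, 53, 40, 73, -∞, 83]
  [7, 25, ∞, 83, 99, 43, 84]
  [22, 87, 27, ∞, 99, 13, 92]
  [28, 71, 29, -∞, ∞, 88, 27]
  [10, 95, 89, 92, 96, ∞, 13]
  [66, -∞, 66, 54, 49, 5, ∞]
D(1):
  [∞, 54, 56, 11, 49, 38, 88]
  [64, ∞, 56, 40, 73, 38, 83]
  [7, 25, ∞, 83, 99, 43, 84]
  [22, 87, 27, ∞, 99, 22, 92]
  [28, 71, 29, 11, ∞, 88, 28]
  [10, 95, 89, 92, 96, ∞, 13]
  [66, 54, 66, 54, 49, 38, ∞]
D(2):
  [∞, 54, 56, 40, 54, 38, 88]
  [64, ∞, 56, 40, 73, 38, 83]
  [25, 25, ∞, 83, 99, 43, 84]
  [64, 87, 56, ∞, 99, 38, 92]
  [64, 71, 56, 40, ∞, 88, 71]
  [64, 95, 89, 92, 96, ∞, 83]
  [66, 54, 66, 54, 54, 38, ∞]
D(3):
  [∞, 54, 56, 56, 56, 43, 88]
  [64, ∞, 56, 56, 73, 43, 83]
  [25, 25, ∞, 83, 99, 43, 84]
  [64, 87, 56, ∞, 99, 43, 92]
  [64, 71, 56, 56, ∞, 88, 71]
  [64, 95, 89, 92, 96, ∞, 84]
  [66, 54, 66, 66, 66, 43, ∞]
D(4):
  [∞, 56, 56, 56, 56, 43, 88]
  [64, ∞, 56, 56, 73, 43, 83]
  [64, 83, ∞, 83, 99, 43, 84]
  [64, 87, 56, ∞, 99, 43, 92]
  [64, 71, 56, 56, ∞, 88, 71]
  [64, 95, 89, 92, 96, ∞, 92]
  [66, 66, 66, 66, 66, 43, ∞]
D(5):
  [∞, 56, 56, 56, 56, 56, 88]
  [64, ∞, 56, 56, 73, 73, 83]
  [64, 83, ∞, 83, 99, 88, 84]
  [64, 87, 56, ∞, 99, 88, 92]
  [64, 71, 56, 56, ∞, 88, 71]
  [64, 95, 89, 92, 96, ∞, 92]
  [66, 66, 66, 66, 66, 66, ∞]
D(6):
  [∞, 56, 56, 56, 56, 56, 88]
  [64, ∞, 73, 73, 73, 73, 83]
  [64, 88, ∞, 88, 99, 88, 88]
  [64, 88, 88, ∞, 99, 88, 92]
  [64, 88, 88, 88, ∞, 88, 88]
  [64, 95, 89, 92, 96, ∞, 92]
  [66, 66, 66, 66, 66, 66, ∞]
D(7):
  [∞, 66, 66, 66, 66, 66, 88]
  [66, ∞, 73, 73, 73, 73, 83]
  [66, 88, ∞, 88, 99, 88, 88]
  [66, 88, 88, ∞, 99, 88, 92]
  [66, 88, 88, 88, ∞, 88, 88]
  [66, 95, 89, 92, 96, ∞, 92]
  [66, 66, 66, 66, 66, 66, ∞]
Answer: G*[1][4] = 73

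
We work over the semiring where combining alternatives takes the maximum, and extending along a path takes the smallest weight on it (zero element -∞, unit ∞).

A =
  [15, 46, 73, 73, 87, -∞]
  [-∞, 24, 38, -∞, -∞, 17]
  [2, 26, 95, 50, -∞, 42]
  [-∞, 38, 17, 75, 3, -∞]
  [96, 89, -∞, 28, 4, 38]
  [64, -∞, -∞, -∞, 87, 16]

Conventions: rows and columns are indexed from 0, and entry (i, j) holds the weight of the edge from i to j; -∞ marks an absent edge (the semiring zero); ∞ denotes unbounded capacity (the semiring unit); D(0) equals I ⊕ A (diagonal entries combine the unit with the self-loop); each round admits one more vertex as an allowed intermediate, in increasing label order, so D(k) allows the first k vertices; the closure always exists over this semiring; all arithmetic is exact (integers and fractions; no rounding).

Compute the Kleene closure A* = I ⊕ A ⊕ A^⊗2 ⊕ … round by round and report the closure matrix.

D(0):
  [∞, 46, 73, 73, 87, -∞]
  [-∞, ∞, 38, -∞, -∞, 17]
  [2, 26, ∞, 50, -∞, 42]
  [-∞, 38, 17, ∞, 3, -∞]
  [96, 89, -∞, 28, ∞, 38]
  [64, -∞, -∞, -∞, 87, ∞]
D(1):
  [∞, 46, 73, 73, 87, -∞]
  [-∞, ∞, 38, -∞, -∞, 17]
  [2, 26, ∞, 50, 2, 42]
  [-∞, 38, 17, ∞, 3, -∞]
  [96, 89, 73, 73, ∞, 38]
  [64, 46, 64, 64, 87, ∞]
D(2):
  [∞, 46, 73, 73, 87, 17]
  [-∞, ∞, 38, -∞, -∞, 17]
  [2, 26, ∞, 50, 2, 42]
  [-∞, 38, 38, ∞, 3, 17]
  [96, 89, 73, 73, ∞, 38]
  [64, 46, 64, 64, 87, ∞]
D(3):
  [∞, 46, 73, 73, 87, 42]
  [2, ∞, 38, 38, 2, 38]
  [2, 26, ∞, 50, 2, 42]
  [2, 38, 38, ∞, 3, 38]
  [96, 89, 73, 73, ∞, 42]
  [64, 46, 64, 64, 87, ∞]
D(4):
  [∞, 46, 73, 73, 87, 42]
  [2, ∞, 38, 38, 3, 38]
  [2, 38, ∞, 50, 3, 42]
  [2, 38, 38, ∞, 3, 38]
  [96, 89, 73, 73, ∞, 42]
  [64, 46, 64, 64, 87, ∞]
D(5):
  [∞, 87, 73, 73, 87, 42]
  [3, ∞, 38, 38, 3, 38]
  [3, 38, ∞, 50, 3, 42]
  [3, 38, 38, ∞, 3, 38]
  [96, 89, 73, 73, ∞, 42]
  [87, 87, 73, 73, 87, ∞]
D(6):
  [∞, 87, 73, 73, 87, 42]
  [38, ∞, 38, 38, 38, 38]
  [42, 42, ∞, 50, 42, 42]
  [38, 38, 38, ∞, 38, 38]
  [96, 89, 73, 73, ∞, 42]
  [87, 87, 73, 73, 87, ∞]
Answer: A* = [[∞, 87, 73, 73, 87, 42], [38, ∞, 38, 38, 38, 38], [42, 42, ∞, 50, 42, 42], [38, 38, 38, ∞, 38, 38], [96, 89, 73, 73, ∞, 42], [87, 87, 73, 73, 87, ∞]]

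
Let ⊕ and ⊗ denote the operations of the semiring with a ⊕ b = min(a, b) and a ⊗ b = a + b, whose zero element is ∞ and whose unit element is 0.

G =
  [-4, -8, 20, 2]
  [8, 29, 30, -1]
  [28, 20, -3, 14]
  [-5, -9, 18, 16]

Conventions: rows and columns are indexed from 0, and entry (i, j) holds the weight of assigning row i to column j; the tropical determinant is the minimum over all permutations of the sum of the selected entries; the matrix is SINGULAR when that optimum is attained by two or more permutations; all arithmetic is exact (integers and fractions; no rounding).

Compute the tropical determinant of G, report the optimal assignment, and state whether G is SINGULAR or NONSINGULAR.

σ = (0, 1, 2, 3): (-4) + 29 + (-3) + 16 = 38
σ = (0, 1, 3, 2): (-4) + 29 + 14 + 18 = 57
σ = (0, 2, 1, 3): (-4) + 30 + 20 + 16 = 62
σ = (0, 2, 3, 1): (-4) + 30 + 14 + (-9) = 31
σ = (0, 3, 1, 2): (-4) + (-1) + 20 + 18 = 33
σ = (0, 3, 2, 1): (-4) + (-1) + (-3) + (-9) = -17
σ = (1, 0, 2, 3): (-8) + 8 + (-3) + 16 = 13
σ = (1, 0, 3, 2): (-8) + 8 + 14 + 18 = 32
σ = (1, 2, 0, 3): (-8) + 30 + 28 + 16 = 66
σ = (1, 2, 3, 0): (-8) + 30 + 14 + (-5) = 31
σ = (1, 3, 0, 2): (-8) + (-1) + 28 + 18 = 37
σ = (1, 3, 2, 0): (-8) + (-1) + (-3) + (-5) = -17
σ = (2, 0, 1, 3): 20 + 8 + 20 + 16 = 64
σ = (2, 0, 3, 1): 20 + 8 + 14 + (-9) = 33
σ = (2, 1, 0, 3): 20 + 29 + 28 + 16 = 93
σ = (2, 1, 3, 0): 20 + 29 + 14 + (-5) = 58
σ = (2, 3, 0, 1): 20 + (-1) + 28 + (-9) = 38
σ = (2, 3, 1, 0): 20 + (-1) + 20 + (-5) = 34
σ = (3, 0, 1, 2): 2 + 8 + 20 + 18 = 48
σ = (3, 0, 2, 1): 2 + 8 + (-3) + (-9) = -2
σ = (3, 1, 0, 2): 2 + 29 + 28 + 18 = 77
σ = (3, 1, 2, 0): 2 + 29 + (-3) + (-5) = 23
σ = (3, 2, 0, 1): 2 + 30 + 28 + (-9) = 51
σ = (3, 2, 1, 0): 2 + 30 + 20 + (-5) = 47
Optimal value attained by: σ = (0, 3, 2, 1).
Answer: det⊕(G) = -17; verdict: SINGULAR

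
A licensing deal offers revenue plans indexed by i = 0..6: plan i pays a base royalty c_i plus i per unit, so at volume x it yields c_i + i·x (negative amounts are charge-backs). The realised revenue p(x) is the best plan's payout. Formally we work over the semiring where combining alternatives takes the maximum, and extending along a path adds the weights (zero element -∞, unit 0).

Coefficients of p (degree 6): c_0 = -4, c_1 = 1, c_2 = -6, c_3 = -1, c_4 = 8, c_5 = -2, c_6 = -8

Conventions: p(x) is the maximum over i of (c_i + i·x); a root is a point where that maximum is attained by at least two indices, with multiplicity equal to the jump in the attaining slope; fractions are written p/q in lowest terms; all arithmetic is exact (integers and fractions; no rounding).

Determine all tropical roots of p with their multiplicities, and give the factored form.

hull edge (i=0, c=-4) to (i=1, c=1): slope 5, span 1
hull edge (i=1, c=1) to (i=4, c=8): slope 7/3, span 3
hull edge (i=4, c=8) to (i=6, c=-8): slope -8, span 2
Factored form: p(x) = -8 ⊗ (x ⊕ (-5)) ⊗ (x ⊕ (-7/3)) ⊗ (x ⊕ (-7/3)) ⊗ (x ⊕ (-7/3)) ⊗ (x ⊕ 8) ⊗ (x ⊕ 8)
Answer: roots = -5 (mult 1), -7/3 (mult 3), 8 (mult 2)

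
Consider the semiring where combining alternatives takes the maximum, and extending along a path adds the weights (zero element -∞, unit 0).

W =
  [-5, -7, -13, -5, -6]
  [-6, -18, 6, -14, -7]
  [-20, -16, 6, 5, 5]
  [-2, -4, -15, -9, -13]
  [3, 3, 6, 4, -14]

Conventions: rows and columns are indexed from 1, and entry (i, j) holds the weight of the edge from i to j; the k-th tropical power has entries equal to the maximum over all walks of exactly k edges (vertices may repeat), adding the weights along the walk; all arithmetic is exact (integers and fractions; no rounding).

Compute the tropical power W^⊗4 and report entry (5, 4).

W^⊗2:
  [-3, -3, 0, -2, -8]
  [-4, -4, 12, 11, 11]
  [8, 8, 12, 11, 11]
  [-7, -9, 2, -7, -8]
  [2, 0, 12, 11, 11]
W^⊗3:
  [-4, -5, 6, 5, 5]
  [14, 14, 18, 17, 17]
  [14, 14, 18, 17, 17]
  [-5, -5, 8, 7, 7]
  [14, 14, 18, 17, 17]
W^⊗4:
  [8, 8, 12, 11, 11]
  [20, 20, 24, 23, 23]
  [20, 20, 24, 23, 23]
  [10, 10, 14, 13, 13]
  [20, 20, 24, 23, 23]
Key observation: the optimum is the walk 5->3->3->3->4, with weight 6 + 6 + 6 + 5 = 23.
Optimal value attained by: walk 5->3->3->3->4.
Answer: (W^⊗4)[5][4] = 23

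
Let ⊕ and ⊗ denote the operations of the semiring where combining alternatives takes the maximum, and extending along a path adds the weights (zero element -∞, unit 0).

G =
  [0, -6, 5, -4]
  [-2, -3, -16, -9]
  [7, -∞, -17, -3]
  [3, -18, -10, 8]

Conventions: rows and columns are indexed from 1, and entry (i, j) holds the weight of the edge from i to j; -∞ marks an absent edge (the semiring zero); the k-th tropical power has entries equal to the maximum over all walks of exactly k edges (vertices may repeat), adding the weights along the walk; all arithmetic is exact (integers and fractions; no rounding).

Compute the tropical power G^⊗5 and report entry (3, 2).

G^⊗2:
  [12, -6, 5, 4]
  [-2, -6, 3, -1]
  [7, 1, 12, 5]
  [11, -3, 8, 16]
G^⊗3:
  [12, 6, 17, 12]
  [10, -8, 3, 7]
  [19, 1, 12, 13]
  [19, 5, 16, 24]
G^⊗4:
  [24, 6, 17, 20]
  [10, 4, 15, 15]
  [19, 13, 24, 21]
  [27, 13, 24, 32]
G^⊗5:
  [24, 18, 29, 28]
  [22, 4, 15, 23]
  [31, 13, 24, 29]
  [35, 21, 32, 40]
Key observation: the optimum is the walk 3->1->1->3->1->2, with weight 7 + 0 + 5 + 7 + (-6) = 13.
Optimal value attained by: walk 3->1->1->3->1->2.
Answer: (G^⊗5)[3][2] = 13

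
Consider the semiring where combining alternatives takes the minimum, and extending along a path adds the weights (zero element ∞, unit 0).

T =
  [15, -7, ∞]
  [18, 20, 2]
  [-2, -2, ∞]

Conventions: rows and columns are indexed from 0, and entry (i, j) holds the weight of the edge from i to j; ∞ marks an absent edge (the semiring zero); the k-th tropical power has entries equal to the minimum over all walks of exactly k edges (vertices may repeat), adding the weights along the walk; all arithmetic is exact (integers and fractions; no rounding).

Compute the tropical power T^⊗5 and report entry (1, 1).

T^⊗2:
  [11, 8, -5]
  [0, 0, 22]
  [13, -9, 0]
T^⊗3:
  [-7, -7, 10]
  [15, -7, 2]
  [-2, -2, -7]
T^⊗4:
  [8, -14, -5]
  [0, 0, -5]
  [-9, -9, 0]
T^⊗5:
  [-7, -7, -12]
  [-7, -7, 2]
  [-2, -16, -7]
Key observation: the optimum is the walk 1->2->0->1->2->1, with weight 2 + (-2) + (-7) + 2 + (-2) = -7.
Optimal value attained by: walk 1->2->0->1->2->1.
Answer: (T^⊗5)[1][1] = -7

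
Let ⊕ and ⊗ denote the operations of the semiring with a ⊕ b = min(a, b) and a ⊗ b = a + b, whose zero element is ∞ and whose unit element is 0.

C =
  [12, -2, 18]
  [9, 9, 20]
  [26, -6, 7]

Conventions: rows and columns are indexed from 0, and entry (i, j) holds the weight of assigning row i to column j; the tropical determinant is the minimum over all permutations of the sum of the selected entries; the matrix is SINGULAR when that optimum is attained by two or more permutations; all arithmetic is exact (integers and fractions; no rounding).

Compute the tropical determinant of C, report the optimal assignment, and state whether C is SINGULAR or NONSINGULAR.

σ = (0, 1, 2): 12 + 9 + 7 = 28
σ = (0, 2, 1): 12 + 20 + (-6) = 26
σ = (1, 0, 2): (-2) + 9 + 7 = 14
σ = (1, 2, 0): (-2) + 20 + 26 = 44
σ = (2, 0, 1): 18 + 9 + (-6) = 21
σ = (2, 1, 0): 18 + 9 + 26 = 53
Optimal value attained by: σ = (1, 0, 2).
Answer: det⊕(C) = 14; verdict: NONSINGULAR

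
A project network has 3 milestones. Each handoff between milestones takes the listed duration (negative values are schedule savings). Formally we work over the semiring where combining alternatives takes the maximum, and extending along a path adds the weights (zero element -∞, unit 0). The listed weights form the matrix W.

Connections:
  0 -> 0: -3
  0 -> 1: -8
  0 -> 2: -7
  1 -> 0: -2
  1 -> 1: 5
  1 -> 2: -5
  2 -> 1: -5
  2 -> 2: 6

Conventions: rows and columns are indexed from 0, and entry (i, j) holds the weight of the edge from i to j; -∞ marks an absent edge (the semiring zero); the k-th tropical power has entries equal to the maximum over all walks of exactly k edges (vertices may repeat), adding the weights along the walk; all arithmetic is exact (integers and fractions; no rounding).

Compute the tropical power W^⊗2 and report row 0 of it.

W^⊗2:
  [-6, -3, -1]
  [3, 10, 1]
  [-7, 1, 12]
Answer: row 0 of W^⊗2 = [-6, -3, -1]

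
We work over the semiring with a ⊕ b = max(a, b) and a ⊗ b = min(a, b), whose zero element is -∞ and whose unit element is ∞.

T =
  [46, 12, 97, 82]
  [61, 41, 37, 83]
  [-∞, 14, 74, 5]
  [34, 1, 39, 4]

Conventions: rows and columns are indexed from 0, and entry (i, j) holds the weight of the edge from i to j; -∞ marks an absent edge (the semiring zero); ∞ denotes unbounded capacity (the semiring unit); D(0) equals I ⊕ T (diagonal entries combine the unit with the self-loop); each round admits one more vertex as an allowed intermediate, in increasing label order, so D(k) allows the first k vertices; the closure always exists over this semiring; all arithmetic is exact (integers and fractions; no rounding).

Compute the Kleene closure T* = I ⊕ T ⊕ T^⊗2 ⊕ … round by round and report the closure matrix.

D(0):
  [∞, 12, 97, 82]
  [61, ∞, 37, 83]
  [-∞, 14, ∞, 5]
  [34, 1, 39, ∞]
D(1):
  [∞, 12, 97, 82]
  [61, ∞, 61, 83]
  [-∞, 14, ∞, 5]
  [34, 12, 39, ∞]
D(2):
  [∞, 12, 97, 82]
  [61, ∞, 61, 83]
  [14, 14, ∞, 14]
  [34, 12, 39, ∞]
D(3):
  [∞, 14, 97, 82]
  [61, ∞, 61, 83]
  [14, 14, ∞, 14]
  [34, 14, 39, ∞]
D(4):
  [∞, 14, 97, 82]
  [61, ∞, 61, 83]
  [14, 14, ∞, 14]
  [34, 14, 39, ∞]
Answer: T* = [[∞, 14, 97, 82], [61, ∞, 61, 83], [14, 14, ∞, 14], [34, 14, 39, ∞]]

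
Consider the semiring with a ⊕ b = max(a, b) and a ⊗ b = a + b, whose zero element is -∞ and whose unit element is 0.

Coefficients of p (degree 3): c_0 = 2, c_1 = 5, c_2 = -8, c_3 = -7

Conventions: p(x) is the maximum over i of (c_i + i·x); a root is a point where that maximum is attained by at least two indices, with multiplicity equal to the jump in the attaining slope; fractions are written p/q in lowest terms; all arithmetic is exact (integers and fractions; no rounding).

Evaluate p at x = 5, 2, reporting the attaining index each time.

p(5) = max(2+0·5=2, 5+1·5=10, -8+2·5=2, -7+3·5=8) = 10 (attained by i=1)
p(2) = max(2+0·2=2, 5+1·2=7, -8+2·2=-4, -7+3·2=-1) = 7 (attained by i=1)
Answer: p(5) = 10; p(2) = 7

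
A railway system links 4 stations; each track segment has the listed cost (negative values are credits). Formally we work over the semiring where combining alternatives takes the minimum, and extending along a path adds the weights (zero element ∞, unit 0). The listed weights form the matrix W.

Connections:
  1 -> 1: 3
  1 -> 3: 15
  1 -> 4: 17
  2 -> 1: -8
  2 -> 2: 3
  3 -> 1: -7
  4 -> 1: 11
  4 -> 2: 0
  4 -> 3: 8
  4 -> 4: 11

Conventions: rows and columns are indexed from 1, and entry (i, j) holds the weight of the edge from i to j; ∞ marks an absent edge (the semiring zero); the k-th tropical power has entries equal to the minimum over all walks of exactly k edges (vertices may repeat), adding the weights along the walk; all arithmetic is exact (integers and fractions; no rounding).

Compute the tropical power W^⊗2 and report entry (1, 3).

W^⊗2:
  [6, 17, 18, 20]
  [-5, 6, 7, 9]
  [-4, ∞, 8, 10]
  [-8, 3, 19, 22]
Key observation: the optimum is the walk 1->1->3, with weight 3 + 15 = 18.
Optimal value attained by: walk 1->1->3.
Answer: (W^⊗2)[1][3] = 18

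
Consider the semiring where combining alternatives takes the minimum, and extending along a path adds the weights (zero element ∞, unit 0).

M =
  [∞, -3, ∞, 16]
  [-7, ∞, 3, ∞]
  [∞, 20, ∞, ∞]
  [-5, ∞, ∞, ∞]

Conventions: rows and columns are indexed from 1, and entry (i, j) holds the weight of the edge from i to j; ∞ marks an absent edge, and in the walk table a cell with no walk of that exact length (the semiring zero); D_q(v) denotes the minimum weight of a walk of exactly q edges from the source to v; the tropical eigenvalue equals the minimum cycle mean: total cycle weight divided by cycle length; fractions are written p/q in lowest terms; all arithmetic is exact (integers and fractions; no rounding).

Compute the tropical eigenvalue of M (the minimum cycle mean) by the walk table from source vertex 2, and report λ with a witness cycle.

q=0: [∞, 0, ∞, ∞]
q=1: [-7, ∞, 3, ∞]
q=2: [∞, -10, ∞, 9]
q=3: [-17, ∞, -7, ∞]
q=4: [∞, -20, ∞, -1]
Optimal cycle mean attained by: cycle 1->2->1, total (-3) + (-7), length 2.
Answer: λ = -5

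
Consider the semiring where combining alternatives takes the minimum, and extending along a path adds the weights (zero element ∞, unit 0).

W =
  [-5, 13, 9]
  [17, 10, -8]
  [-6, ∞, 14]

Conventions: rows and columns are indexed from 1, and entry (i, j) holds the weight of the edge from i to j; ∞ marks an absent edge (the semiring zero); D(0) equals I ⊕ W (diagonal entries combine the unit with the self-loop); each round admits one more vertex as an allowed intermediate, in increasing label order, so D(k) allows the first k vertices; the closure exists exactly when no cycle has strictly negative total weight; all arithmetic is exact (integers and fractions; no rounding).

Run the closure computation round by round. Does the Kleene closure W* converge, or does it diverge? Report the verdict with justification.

Detection: at round 0, diagonal entry (1, 1) turns strictly negative.
Key observation: the cycle 1->1 has total weight (-5), which is strictly negative.
Answer: DIVERGES — negative cycle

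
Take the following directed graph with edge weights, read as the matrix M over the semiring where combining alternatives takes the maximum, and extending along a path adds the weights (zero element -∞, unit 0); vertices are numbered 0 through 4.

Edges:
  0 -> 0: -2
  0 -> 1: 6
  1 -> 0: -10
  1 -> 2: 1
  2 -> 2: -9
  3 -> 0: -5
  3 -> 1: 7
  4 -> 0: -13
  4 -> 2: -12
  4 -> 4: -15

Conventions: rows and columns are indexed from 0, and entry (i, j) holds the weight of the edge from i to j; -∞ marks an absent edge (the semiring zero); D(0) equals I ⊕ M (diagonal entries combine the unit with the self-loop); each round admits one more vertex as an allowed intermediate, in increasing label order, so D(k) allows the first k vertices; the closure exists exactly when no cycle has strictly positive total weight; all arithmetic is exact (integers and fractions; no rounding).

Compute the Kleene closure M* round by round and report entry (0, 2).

D(0):
  [0, 6, -∞, -∞, -∞]
  [-10, 0, 1, -∞, -∞]
  [-∞, -∞, 0, -∞, -∞]
  [-5, 7, -∞, 0, -∞]
  [-13, -∞, -12, -∞, 0]
D(1):
  [0, 6, -∞, -∞, -∞]
  [-10, 0, 1, -∞, -∞]
  [-∞, -∞, 0, -∞, -∞]
  [-5, 7, -∞, 0, -∞]
  [-13, -7, -12, -∞, 0]
D(2):
  [0, 6, 7, -∞, -∞]
  [-10, 0, 1, -∞, -∞]
  [-∞, -∞, 0, -∞, -∞]
  [-3, 7, 8, 0, -∞]
  [-13, -7, -6, -∞, 0]
D(3):
  [0, 6, 7, -∞, -∞]
  [-10, 0, 1, -∞, -∞]
  [-∞, -∞, 0, -∞, -∞]
  [-3, 7, 8, 0, -∞]
  [-13, -7, -6, -∞, 0]
D(4):
  [0, 6, 7, -∞, -∞]
  [-10, 0, 1, -∞, -∞]
  [-∞, -∞, 0, -∞, -∞]
  [-3, 7, 8, 0, -∞]
  [-13, -7, -6, -∞, 0]
D(5):
  [0, 6, 7, -∞, -∞]
  [-10, 0, 1, -∞, -∞]
  [-∞, -∞, 0, -∞, -∞]
  [-3, 7, 8, 0, -∞]
  [-13, -7, -6, -∞, 0]
Answer: M*[0][2] = 7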